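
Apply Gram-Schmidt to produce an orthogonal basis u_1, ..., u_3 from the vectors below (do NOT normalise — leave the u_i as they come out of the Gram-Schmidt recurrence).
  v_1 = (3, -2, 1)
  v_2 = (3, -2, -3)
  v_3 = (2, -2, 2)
Orthogonal basis:
  u_1 = (3, -2, 1)
  u_2 = (6/7, -4/7, -26/7)
  u_3 = (-4/13, -6/13, 0)

Apply the Gram-Schmidt recurrence
  u_1 = v_1
  u_i = v_i − Σ_{j<i} ((v_i · u_j) / (u_j · u_j)) · u_j.

Step by step this gives:
  u_1 = (3, -2, 1)
  u_2 = (6/7, -4/7, -26/7)
  u_3 = (-4/13, -6/13, 0)

Orthogonality check:
  u_2 · u_1 = 0 (should be 0)
  u_3 · u_1 = 0 (should be 0)
  u_3 · u_2 = 0 (should be 0)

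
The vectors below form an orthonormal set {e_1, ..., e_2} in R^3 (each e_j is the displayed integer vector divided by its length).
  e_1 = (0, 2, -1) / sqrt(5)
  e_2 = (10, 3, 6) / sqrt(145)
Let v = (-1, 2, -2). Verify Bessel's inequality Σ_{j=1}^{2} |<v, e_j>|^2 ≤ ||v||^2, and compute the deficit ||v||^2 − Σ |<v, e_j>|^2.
Σ |<v, e_j>|^2 = 260/29; ||v||^2 = 9; deficit = 1/29

Write each e_j = u_j / sqrt(<u_j, u_j>) where u_j is the displayed integer vector. Then <v, e_j> = <v, u_j> / sqrt(<u_j, u_j>), so |<v, e_j>|^2 = <v, u_j>^2 / <u_j, u_j>.
Coefficients: <v, e_1> = 6/sqrt(5), <v, e_2> = -16/sqrt(145).
Square and sum: Σ |<v, e_j>|^2 = 260/29.
Compute ||v||^2 = v·v = 9.
Deficit = 9 − 260/29 = 1/29 ≥ 0, confirming Bessel's inequality. (The deficit equals ||v − Σ <v,e_j> e_j||^2, the squared distance from v to span{e_j}.)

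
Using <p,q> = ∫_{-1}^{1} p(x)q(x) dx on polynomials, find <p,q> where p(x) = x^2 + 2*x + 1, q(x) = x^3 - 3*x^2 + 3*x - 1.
<p,q> = -16/15

Expand the product: p(x)·q(x) = x^5 - x^4 - 2*x^3 + 2*x^2 + x - 1.
∫_{-1}^{1} of each monomial x^k gives [2/(k+1) if k even, 0 if k odd]. Integrating term-by-term (or equivalently evaluating the antiderivative F(x) = x^6/6 - x^5/5 - x^4/2 + 2*x^3/3 + x^2/2 - x at the endpoints):
  F(1) − F(−1) = -11/30 − (7/10) = -16/15.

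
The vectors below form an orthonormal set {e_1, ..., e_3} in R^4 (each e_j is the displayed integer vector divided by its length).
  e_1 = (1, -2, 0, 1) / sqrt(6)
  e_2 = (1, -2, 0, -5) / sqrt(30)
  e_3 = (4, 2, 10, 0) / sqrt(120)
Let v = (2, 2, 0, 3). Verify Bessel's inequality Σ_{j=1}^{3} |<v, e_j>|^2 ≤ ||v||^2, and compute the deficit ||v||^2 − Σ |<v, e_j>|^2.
Σ |<v, e_j>|^2 = 11; ||v||^2 = 17; deficit = 6

Write each e_j = u_j / sqrt(<u_j, u_j>) where u_j is the displayed integer vector. Then <v, e_j> = <v, u_j> / sqrt(<u_j, u_j>), so |<v, e_j>|^2 = <v, u_j>^2 / <u_j, u_j>.
Coefficients: <v, e_1> = 1/sqrt(6), <v, e_2> = -17/sqrt(30), <v, e_3> = 12/sqrt(120).
Square and sum: Σ |<v, e_j>|^2 = 11.
Compute ||v||^2 = v·v = 17.
Deficit = 17 − 11 = 6 ≥ 0, confirming Bessel's inequality. (The deficit equals ||v − Σ <v,e_j> e_j||^2, the squared distance from v to span{e_j}.)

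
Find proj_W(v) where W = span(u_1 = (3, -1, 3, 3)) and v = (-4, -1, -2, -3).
proj_W(v) = (-39/14, 13/14, -39/14, -39/14)

Set up U = [u_1 | ... | u_1] ∈ R^(4×1). The projector onto W = col(U) is P = U (U^T U)^(-1) U^T.
Compute U^T U =
  [28],
and U^T v = (-26).
Solve U^T U · c = U^T v for the coefficients: c = (-13/14). The projection is proj_W(v) = U c.
Check: (v - proj_W(v)) · u_1 = 0  (should be 0).
Result: proj_W(v) = (-39/14, 13/14, -39/14, -39/14).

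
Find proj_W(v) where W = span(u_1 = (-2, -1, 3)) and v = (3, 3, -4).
proj_W(v) = (3, 3/2, -9/2)

Set up U = [u_1 | ... | u_1] ∈ R^(3×1). The projector onto W = col(U) is P = U (U^T U)^(-1) U^T.
Compute U^T U =
  [14],
and U^T v = (-21).
Solve U^T U · c = U^T v for the coefficients: c = (-3/2). The projection is proj_W(v) = U c.
Check: (v - proj_W(v)) · u_1 = 0  (should be 0).
Result: proj_W(v) = (3, 3/2, -9/2).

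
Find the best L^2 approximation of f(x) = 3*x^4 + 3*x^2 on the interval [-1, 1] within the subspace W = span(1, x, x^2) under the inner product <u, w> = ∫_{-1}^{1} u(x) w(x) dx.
g(x) = 39*x^2/7 - 9/35

The best approximation g ∈ W is the orthogonal projection of f onto W. Writing g = a_0 + a_1 x + a_2 x^2, the coefficients solve the normal equations G · a = b where
  G_{ij} = <φ_i, φ_j> and b_i = <f, φ_i>, with φ_0 = 1, φ_1 = x, φ_2 = x^2.
G =
  [2, 0, 2/3]
  [0, 2/3, 0]
  [2/3, 0, 2/5],
b = (16/5, 0, 72/35).
Solving gives a_0 = -9/35, a_1 = 0, a_2 = 39/7, so
  g(x) = 39*x^2/7 - 9/35.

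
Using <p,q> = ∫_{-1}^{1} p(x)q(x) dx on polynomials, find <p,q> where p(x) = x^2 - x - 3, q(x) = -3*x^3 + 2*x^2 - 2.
<p,q> = 26/3

Expand the product: p(x)·q(x) = -3*x^5 + 5*x^4 + 7*x^3 - 8*x^2 + 2*x + 6.
∫_{-1}^{1} of each monomial x^k gives [2/(k+1) if k even, 0 if k odd]. Integrating term-by-term (or equivalently evaluating the antiderivative F(x) = -x^6/2 + x^5 + 7*x^4/4 - 8*x^3/3 + x^2 + 6*x at the endpoints):
  F(1) − F(−1) = 79/12 − (-25/12) = 26/3.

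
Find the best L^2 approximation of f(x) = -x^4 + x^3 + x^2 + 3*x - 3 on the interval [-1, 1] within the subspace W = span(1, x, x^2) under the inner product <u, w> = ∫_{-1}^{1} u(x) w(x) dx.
g(x) = x^2/7 + 18*x/5 - 102/35

The best approximation g ∈ W is the orthogonal projection of f onto W. Writing g = a_0 + a_1 x + a_2 x^2, the coefficients solve the normal equations G · a = b where
  G_{ij} = <φ_i, φ_j> and b_i = <f, φ_i>, with φ_0 = 1, φ_1 = x, φ_2 = x^2.
G =
  [2, 0, 2/3]
  [0, 2/3, 0]
  [2/3, 0, 2/5],
b = (-86/15, 12/5, -66/35).
Solving gives a_0 = -102/35, a_1 = 18/5, a_2 = 1/7, so
  g(x) = x^2/7 + 18*x/5 - 102/35.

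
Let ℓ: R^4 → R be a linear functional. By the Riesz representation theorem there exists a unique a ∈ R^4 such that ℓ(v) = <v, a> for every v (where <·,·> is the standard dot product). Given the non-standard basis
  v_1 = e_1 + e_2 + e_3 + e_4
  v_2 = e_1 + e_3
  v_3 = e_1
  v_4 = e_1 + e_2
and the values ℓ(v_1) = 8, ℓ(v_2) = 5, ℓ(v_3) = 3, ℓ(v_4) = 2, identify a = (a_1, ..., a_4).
a = (3, -1, 2, 4)

Write a = (a_1, ..., a_4) in the standard basis. For each basis vector v_i, ℓ(v_i) = <v_i, a> is a linear equation in the a_j's. Collect the n equations into a matrix system V a = ℓ, where row i of V is v_i (expressed in the standard basis). Since V is invertible (lower-triangular with 1s on the diagonal, up to permutation), solve by back-substitution:
  V =
[[1, 1, 1, 1],
 [1, 0, 1, 0],
 [1, 0, 0, 0],
 [1, 1, 0, 0]]
  V a = (8, 5, 3, 2)
Solving gives a = (3, -1, 2, 4).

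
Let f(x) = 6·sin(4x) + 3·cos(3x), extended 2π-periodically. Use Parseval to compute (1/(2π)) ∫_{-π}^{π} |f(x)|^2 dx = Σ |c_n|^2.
Σ |c_n|^2 = 45/2

Expand |f|^2 and use orthogonality of {sin(nx), cos(mx)} on [-π, π]:
  ∫_{-π}^{π} sin(nx)^2 dx = π, ∫ cos(mx)^2 dx = π, and cross terms integrate to 0.
So ∫_{-π}^{π} f(x)^2 dx = 6^2 · π + 3^2 · π = (36 + 9)π.
Divide by 2π: (36 + 9)/2 = 45/2.
By Parseval, this equals Σ |c_n|^2.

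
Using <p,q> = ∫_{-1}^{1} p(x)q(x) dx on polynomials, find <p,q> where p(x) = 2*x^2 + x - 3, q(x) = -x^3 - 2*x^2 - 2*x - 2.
<p,q> = 10

Expand the product: p(x)·q(x) = -2*x^5 - 5*x^4 - 3*x^3 + 4*x + 6.
∫_{-1}^{1} of each monomial x^k gives [2/(k+1) if k even, 0 if k odd]. Integrating term-by-term (or equivalently evaluating the antiderivative F(x) = -x^6/3 - x^5 - 3*x^4/4 + 2*x^2 + 6*x at the endpoints):
  F(1) − F(−1) = 71/12 − (-49/12) = 10.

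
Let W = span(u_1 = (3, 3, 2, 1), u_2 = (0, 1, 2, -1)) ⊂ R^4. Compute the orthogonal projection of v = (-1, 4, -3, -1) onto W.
proj_W(v) = (9/17, 19/102, -1/3, 53/102)

Set up U = [u_1 | ... | u_2] ∈ R^(4×2). The projector onto W = col(U) is P = U (U^T U)^(-1) U^T.
Compute U^T U =
  [23, 6]
  [6, 6],
and U^T v = (2, -1).
Solve U^T U · c = U^T v for the coefficients: c = (3/17, -35/102). The projection is proj_W(v) = U c.
Check: (v - proj_W(v)) · u_1 = 0  (should be 0).
Check: (v - proj_W(v)) · u_2 = 0  (should be 0).
Result: proj_W(v) = (9/17, 19/102, -1/3, 53/102).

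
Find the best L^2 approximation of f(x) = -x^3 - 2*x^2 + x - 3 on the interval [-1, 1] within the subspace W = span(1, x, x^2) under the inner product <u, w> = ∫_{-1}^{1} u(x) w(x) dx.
g(x) = -2*x^2 + 2*x/5 - 3

The best approximation g ∈ W is the orthogonal projection of f onto W. Writing g = a_0 + a_1 x + a_2 x^2, the coefficients solve the normal equations G · a = b where
  G_{ij} = <φ_i, φ_j> and b_i = <f, φ_i>, with φ_0 = 1, φ_1 = x, φ_2 = x^2.
G =
  [2, 0, 2/3]
  [0, 2/3, 0]
  [2/3, 0, 2/5],
b = (-22/3, 4/15, -14/5).
Solving gives a_0 = -3, a_1 = 2/5, a_2 = -2, so
  g(x) = -2*x^2 + 2*x/5 - 3.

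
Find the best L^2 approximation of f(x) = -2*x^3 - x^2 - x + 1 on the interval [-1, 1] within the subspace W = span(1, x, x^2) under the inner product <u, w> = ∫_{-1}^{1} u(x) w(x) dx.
g(x) = -x^2 - 11*x/5 + 1

The best approximation g ∈ W is the orthogonal projection of f onto W. Writing g = a_0 + a_1 x + a_2 x^2, the coefficients solve the normal equations G · a = b where
  G_{ij} = <φ_i, φ_j> and b_i = <f, φ_i>, with φ_0 = 1, φ_1 = x, φ_2 = x^2.
G =
  [2, 0, 2/3]
  [0, 2/3, 0]
  [2/3, 0, 2/5],
b = (4/3, -22/15, 4/15).
Solving gives a_0 = 1, a_1 = -11/5, a_2 = -1, so
  g(x) = -x^2 - 11*x/5 + 1.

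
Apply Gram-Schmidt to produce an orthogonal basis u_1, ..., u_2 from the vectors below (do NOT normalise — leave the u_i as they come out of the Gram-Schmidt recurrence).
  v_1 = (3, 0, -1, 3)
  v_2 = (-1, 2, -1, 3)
Orthogonal basis:
  u_1 = (3, 0, -1, 3)
  u_2 = (-40/19, 2, -12/19, 36/19)

Apply the Gram-Schmidt recurrence
  u_1 = v_1
  u_i = v_i − Σ_{j<i} ((v_i · u_j) / (u_j · u_j)) · u_j.

Step by step this gives:
  u_1 = (3, 0, -1, 3)
  u_2 = (-40/19, 2, -12/19, 36/19)

Orthogonality check:
  u_2 · u_1 = 0 (should be 0)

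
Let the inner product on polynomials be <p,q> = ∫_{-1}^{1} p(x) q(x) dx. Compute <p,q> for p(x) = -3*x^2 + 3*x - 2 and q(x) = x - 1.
<p,q> = 8

Expand the product: p(x)·q(x) = -3*x^3 + 6*x^2 - 5*x + 2.
∫_{-1}^{1} of each monomial x^k gives [2/(k+1) if k even, 0 if k odd]. Integrating term-by-term (or equivalently evaluating the antiderivative F(x) = -3*x^4/4 + 2*x^3 - 5*x^2/2 + 2*x at the endpoints):
  F(1) − F(−1) = 3/4 − (-29/4) = 8.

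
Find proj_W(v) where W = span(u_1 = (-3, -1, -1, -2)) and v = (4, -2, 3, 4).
proj_W(v) = (21/5, 7/5, 7/5, 14/5)

Set up U = [u_1 | ... | u_1] ∈ R^(4×1). The projector onto W = col(U) is P = U (U^T U)^(-1) U^T.
Compute U^T U =
  [15],
and U^T v = (-21).
Solve U^T U · c = U^T v for the coefficients: c = (-7/5). The projection is proj_W(v) = U c.
Check: (v - proj_W(v)) · u_1 = 0  (should be 0).
Result: proj_W(v) = (21/5, 7/5, 7/5, 14/5).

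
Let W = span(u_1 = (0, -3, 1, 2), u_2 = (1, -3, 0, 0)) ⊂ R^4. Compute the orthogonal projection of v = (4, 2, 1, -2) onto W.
proj_W(v) = (53/59, 57/59, -72/59, -144/59)

Set up U = [u_1 | ... | u_2] ∈ R^(4×2). The projector onto W = col(U) is P = U (U^T U)^(-1) U^T.
Compute U^T U =
  [14, 9]
  [9, 10],
and U^T v = (-9, -2).
Solve U^T U · c = U^T v for the coefficients: c = (-72/59, 53/59). The projection is proj_W(v) = U c.
Check: (v - proj_W(v)) · u_1 = 0  (should be 0).
Check: (v - proj_W(v)) · u_2 = 0  (should be 0).
Result: proj_W(v) = (53/59, 57/59, -72/59, -144/59).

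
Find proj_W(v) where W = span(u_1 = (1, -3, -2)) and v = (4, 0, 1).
proj_W(v) = (1/7, -3/7, -2/7)

Set up U = [u_1 | ... | u_1] ∈ R^(3×1). The projector onto W = col(U) is P = U (U^T U)^(-1) U^T.
Compute U^T U =
  [14],
and U^T v = (2).
Solve U^T U · c = U^T v for the coefficients: c = (1/7). The projection is proj_W(v) = U c.
Check: (v - proj_W(v)) · u_1 = 0  (should be 0).
Result: proj_W(v) = (1/7, -3/7, -2/7).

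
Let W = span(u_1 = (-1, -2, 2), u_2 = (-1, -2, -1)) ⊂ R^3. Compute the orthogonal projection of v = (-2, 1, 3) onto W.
proj_W(v) = (0, 0, 3)

Set up U = [u_1 | ... | u_2] ∈ R^(3×2). The projector onto W = col(U) is P = U (U^T U)^(-1) U^T.
Compute U^T U =
  [9, 3]
  [3, 6],
and U^T v = (6, -3).
Solve U^T U · c = U^T v for the coefficients: c = (1, -1). The projection is proj_W(v) = U c.
Check: (v - proj_W(v)) · u_1 = 0  (should be 0).
Check: (v - proj_W(v)) · u_2 = 0  (should be 0).
Result: proj_W(v) = (0, 0, 3).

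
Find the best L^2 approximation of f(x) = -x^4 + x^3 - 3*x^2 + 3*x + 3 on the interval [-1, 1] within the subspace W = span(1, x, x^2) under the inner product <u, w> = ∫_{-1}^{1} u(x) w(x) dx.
g(x) = -27*x^2/7 + 18*x/5 + 108/35

The best approximation g ∈ W is the orthogonal projection of f onto W. Writing g = a_0 + a_1 x + a_2 x^2, the coefficients solve the normal equations G · a = b where
  G_{ij} = <φ_i, φ_j> and b_i = <f, φ_i>, with φ_0 = 1, φ_1 = x, φ_2 = x^2.
G =
  [2, 0, 2/3]
  [0, 2/3, 0]
  [2/3, 0, 2/5],
b = (18/5, 12/5, 18/35).
Solving gives a_0 = 108/35, a_1 = 18/5, a_2 = -27/7, so
  g(x) = -27*x^2/7 + 18*x/5 + 108/35.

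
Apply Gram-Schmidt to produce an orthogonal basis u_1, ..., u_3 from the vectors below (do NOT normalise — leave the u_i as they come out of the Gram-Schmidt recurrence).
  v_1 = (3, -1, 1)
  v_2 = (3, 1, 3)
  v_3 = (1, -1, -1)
Orthogonal basis:
  u_1 = (3, -1, 1)
  u_2 = (0, 2, 2)
  u_3 = (2/11, 3/11, -3/11)

Apply the Gram-Schmidt recurrence
  u_1 = v_1
  u_i = v_i − Σ_{j<i} ((v_i · u_j) / (u_j · u_j)) · u_j.

Step by step this gives:
  u_1 = (3, -1, 1)
  u_2 = (0, 2, 2)
  u_3 = (2/11, 3/11, -3/11)

Orthogonality check:
  u_2 · u_1 = 0 (should be 0)
  u_3 · u_1 = 0 (should be 0)
  u_3 · u_2 = 0 (should be 0)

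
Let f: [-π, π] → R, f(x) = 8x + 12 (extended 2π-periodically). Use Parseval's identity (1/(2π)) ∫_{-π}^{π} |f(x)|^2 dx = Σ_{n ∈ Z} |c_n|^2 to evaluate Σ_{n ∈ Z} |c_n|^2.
Σ |c_n|^2 = 64π^2/3 + 144

Expand and integrate term by term over [-π, π]:
  ∫ (8x)^2 dx = 64·(2π^3/3); ∫ 2·8·(12)·x dx = 0 (odd integrand); ∫ 12^2 dx = 144·2π.
So (1/(2π)) ∫_{-π}^{π} (8x + 12)^2 dx = 64π^2/3 + 144 = 64π^2/3 + 144.
Parseval ⇒ Σ |c_n|^2 = 64π^2/3 + 144.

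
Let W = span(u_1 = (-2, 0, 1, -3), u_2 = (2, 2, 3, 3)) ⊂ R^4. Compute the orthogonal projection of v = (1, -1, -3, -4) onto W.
proj_W(v) = (-49/33, -56/33, -175/66, -49/22)

Set up U = [u_1 | ... | u_2] ∈ R^(4×2). The projector onto W = col(U) is P = U (U^T U)^(-1) U^T.
Compute U^T U =
  [14, -10]
  [-10, 26],
and U^T v = (7, -21).
Solve U^T U · c = U^T v for the coefficients: c = (-7/66, -28/33). The projection is proj_W(v) = U c.
Check: (v - proj_W(v)) · u_1 = 0  (should be 0).
Check: (v - proj_W(v)) · u_2 = 0  (should be 0).
Result: proj_W(v) = (-49/33, -56/33, -175/66, -49/22).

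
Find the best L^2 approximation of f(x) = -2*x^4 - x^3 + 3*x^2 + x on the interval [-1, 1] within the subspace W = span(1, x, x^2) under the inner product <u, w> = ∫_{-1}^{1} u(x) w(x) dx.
g(x) = 9*x^2/7 + 2*x/5 + 6/35

The best approximation g ∈ W is the orthogonal projection of f onto W. Writing g = a_0 + a_1 x + a_2 x^2, the coefficients solve the normal equations G · a = b where
  G_{ij} = <φ_i, φ_j> and b_i = <f, φ_i>, with φ_0 = 1, φ_1 = x, φ_2 = x^2.
G =
  [2, 0, 2/3]
  [0, 2/3, 0]
  [2/3, 0, 2/5],
b = (6/5, 4/15, 22/35).
Solving gives a_0 = 6/35, a_1 = 2/5, a_2 = 9/7, so
  g(x) = 9*x^2/7 + 2*x/5 + 6/35.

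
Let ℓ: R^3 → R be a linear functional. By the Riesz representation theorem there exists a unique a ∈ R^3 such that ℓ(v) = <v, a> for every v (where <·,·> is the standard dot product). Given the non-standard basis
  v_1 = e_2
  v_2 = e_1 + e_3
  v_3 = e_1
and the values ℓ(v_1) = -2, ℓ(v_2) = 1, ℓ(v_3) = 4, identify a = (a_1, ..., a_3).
a = (4, -2, -3)

Write a = (a_1, ..., a_3) in the standard basis. For each basis vector v_i, ℓ(v_i) = <v_i, a> is a linear equation in the a_j's. Collect the n equations into a matrix system V a = ℓ, where row i of V is v_i (expressed in the standard basis). Since V is invertible (lower-triangular with 1s on the diagonal, up to permutation), solve by back-substitution:
  V =
[[0, 1, 0],
 [1, 0, 1],
 [1, 0, 0]]
  V a = (-2, 1, 4)
Solving gives a = (4, -2, -3).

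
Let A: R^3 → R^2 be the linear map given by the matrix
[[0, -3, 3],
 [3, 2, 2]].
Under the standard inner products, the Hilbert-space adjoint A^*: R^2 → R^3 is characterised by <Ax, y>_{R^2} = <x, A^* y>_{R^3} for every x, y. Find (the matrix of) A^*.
A^* = A^T =
[[0, 3],
 [-3, 2],
 [3, 2]]

For real matrices with standard dot products, the defining identity <Ax, y> = <x, A^* y> gives (Ax)^T y = x^T (A^*) y, i.e. x^T A^T y = x^T (A^*) y. Since this holds for all x, y, we must have A^* = A^T. Therefore
A^* =
[[0, 3],
 [-3, 2],
 [3, 2]].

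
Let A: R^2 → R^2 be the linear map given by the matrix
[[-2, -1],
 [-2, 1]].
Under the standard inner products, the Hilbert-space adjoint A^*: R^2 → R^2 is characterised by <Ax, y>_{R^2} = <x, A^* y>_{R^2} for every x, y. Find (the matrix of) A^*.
A^* = A^T =
[[-2, -2],
 [-1, 1]]

For real matrices with standard dot products, the defining identity <Ax, y> = <x, A^* y> gives (Ax)^T y = x^T (A^*) y, i.e. x^T A^T y = x^T (A^*) y. Since this holds for all x, y, we must have A^* = A^T. Therefore
A^* =
[[-2, -2],
 [-1, 1]].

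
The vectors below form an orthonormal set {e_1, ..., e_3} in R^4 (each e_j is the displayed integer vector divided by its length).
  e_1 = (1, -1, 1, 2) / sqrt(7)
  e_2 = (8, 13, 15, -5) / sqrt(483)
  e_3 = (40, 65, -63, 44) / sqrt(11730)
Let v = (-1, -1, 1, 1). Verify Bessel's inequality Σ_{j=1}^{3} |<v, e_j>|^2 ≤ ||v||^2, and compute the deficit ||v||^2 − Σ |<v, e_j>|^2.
Σ |<v, e_j>|^2 = 242/85; ||v||^2 = 4; deficit = 98/85

Write each e_j = u_j / sqrt(<u_j, u_j>) where u_j is the displayed integer vector. Then <v, e_j> = <v, u_j> / sqrt(<u_j, u_j>), so |<v, e_j>|^2 = <v, u_j>^2 / <u_j, u_j>.
Coefficients: <v, e_1> = 3/sqrt(7), <v, e_2> = -11/sqrt(483), <v, e_3> = -124/sqrt(11730).
Square and sum: Σ |<v, e_j>|^2 = 242/85.
Compute ||v||^2 = v·v = 4.
Deficit = 4 − 242/85 = 98/85 ≥ 0, confirming Bessel's inequality. (The deficit equals ||v − Σ <v,e_j> e_j||^2, the squared distance from v to span{e_j}.)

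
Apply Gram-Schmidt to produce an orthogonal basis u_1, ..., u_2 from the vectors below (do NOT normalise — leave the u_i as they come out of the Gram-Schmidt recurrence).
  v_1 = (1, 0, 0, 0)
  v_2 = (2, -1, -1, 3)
Orthogonal basis:
  u_1 = (1, 0, 0, 0)
  u_2 = (0, -1, -1, 3)

Apply the Gram-Schmidt recurrence
  u_1 = v_1
  u_i = v_i − Σ_{j<i} ((v_i · u_j) / (u_j · u_j)) · u_j.

Step by step this gives:
  u_1 = (1, 0, 0, 0)
  u_2 = (0, -1, -1, 3)

Orthogonality check:
  u_2 · u_1 = 0 (should be 0)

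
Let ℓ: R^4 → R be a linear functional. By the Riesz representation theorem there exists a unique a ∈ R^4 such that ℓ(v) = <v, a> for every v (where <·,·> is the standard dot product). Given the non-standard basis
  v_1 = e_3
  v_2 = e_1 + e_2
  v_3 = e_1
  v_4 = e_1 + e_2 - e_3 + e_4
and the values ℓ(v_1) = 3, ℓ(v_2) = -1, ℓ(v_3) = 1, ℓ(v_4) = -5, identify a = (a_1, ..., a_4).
a = (1, -2, 3, -1)

Write a = (a_1, ..., a_4) in the standard basis. For each basis vector v_i, ℓ(v_i) = <v_i, a> is a linear equation in the a_j's. Collect the n equations into a matrix system V a = ℓ, where row i of V is v_i (expressed in the standard basis). Since V is invertible (lower-triangular with 1s on the diagonal, up to permutation), solve by back-substitution:
  V =
[[0, 0, 1, 0],
 [1, 1, 0, 0],
 [1, 0, 0, 0],
 [1, 1, -1, 1]]
  V a = (3, -1, 1, -5)
Solving gives a = (1, -2, 3, -1).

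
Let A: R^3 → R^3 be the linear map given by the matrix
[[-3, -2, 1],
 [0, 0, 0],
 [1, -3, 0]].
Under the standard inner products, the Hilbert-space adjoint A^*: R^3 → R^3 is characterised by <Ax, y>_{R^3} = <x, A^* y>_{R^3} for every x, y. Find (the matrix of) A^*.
A^* = A^T =
[[-3, 0, 1],
 [-2, 0, -3],
 [1, 0, 0]]

For real matrices with standard dot products, the defining identity <Ax, y> = <x, A^* y> gives (Ax)^T y = x^T (A^*) y, i.e. x^T A^T y = x^T (A^*) y. Since this holds for all x, y, we must have A^* = A^T. Therefore
A^* =
[[-3, 0, 1],
 [-2, 0, -3],
 [1, 0, 0]].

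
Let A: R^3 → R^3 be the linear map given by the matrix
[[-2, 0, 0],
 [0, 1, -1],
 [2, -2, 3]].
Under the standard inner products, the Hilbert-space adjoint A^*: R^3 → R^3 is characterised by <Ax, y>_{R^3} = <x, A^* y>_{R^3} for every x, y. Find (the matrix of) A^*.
A^* = A^T =
[[-2, 0, 2],
 [0, 1, -2],
 [0, -1, 3]]

For real matrices with standard dot products, the defining identity <Ax, y> = <x, A^* y> gives (Ax)^T y = x^T (A^*) y, i.e. x^T A^T y = x^T (A^*) y. Since this holds for all x, y, we must have A^* = A^T. Therefore
A^* =
[[-2, 0, 2],
 [0, 1, -2],
 [0, -1, 3]].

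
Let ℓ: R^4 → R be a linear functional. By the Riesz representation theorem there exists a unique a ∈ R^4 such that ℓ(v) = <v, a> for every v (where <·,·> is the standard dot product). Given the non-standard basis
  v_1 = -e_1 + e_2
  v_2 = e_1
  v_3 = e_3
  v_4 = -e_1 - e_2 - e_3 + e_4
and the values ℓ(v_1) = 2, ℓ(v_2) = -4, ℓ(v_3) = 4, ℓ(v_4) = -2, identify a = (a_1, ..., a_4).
a = (-4, -2, 4, -4)

Write a = (a_1, ..., a_4) in the standard basis. For each basis vector v_i, ℓ(v_i) = <v_i, a> is a linear equation in the a_j's. Collect the n equations into a matrix system V a = ℓ, where row i of V is v_i (expressed in the standard basis). Since V is invertible (lower-triangular with 1s on the diagonal, up to permutation), solve by back-substitution:
  V =
[[-1, 1, 0, 0],
 [1, 0, 0, 0],
 [0, 0, 1, 0],
 [-1, -1, -1, 1]]
  V a = (2, -4, 4, -2)
Solving gives a = (-4, -2, 4, -4).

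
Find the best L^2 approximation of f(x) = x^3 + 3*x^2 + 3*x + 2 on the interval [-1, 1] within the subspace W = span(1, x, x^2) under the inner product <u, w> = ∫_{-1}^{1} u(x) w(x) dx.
g(x) = 3*x^2 + 18*x/5 + 2

The best approximation g ∈ W is the orthogonal projection of f onto W. Writing g = a_0 + a_1 x + a_2 x^2, the coefficients solve the normal equations G · a = b where
  G_{ij} = <φ_i, φ_j> and b_i = <f, φ_i>, with φ_0 = 1, φ_1 = x, φ_2 = x^2.
G =
  [2, 0, 2/3]
  [0, 2/3, 0]
  [2/3, 0, 2/5],
b = (6, 12/5, 38/15).
Solving gives a_0 = 2, a_1 = 18/5, a_2 = 3, so
  g(x) = 3*x^2 + 18*x/5 + 2.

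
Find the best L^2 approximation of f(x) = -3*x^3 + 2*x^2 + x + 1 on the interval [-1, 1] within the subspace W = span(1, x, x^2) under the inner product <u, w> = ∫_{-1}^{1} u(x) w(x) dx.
g(x) = 2*x^2 - 4*x/5 + 1

The best approximation g ∈ W is the orthogonal projection of f onto W. Writing g = a_0 + a_1 x + a_2 x^2, the coefficients solve the normal equations G · a = b where
  G_{ij} = <φ_i, φ_j> and b_i = <f, φ_i>, with φ_0 = 1, φ_1 = x, φ_2 = x^2.
G =
  [2, 0, 2/3]
  [0, 2/3, 0]
  [2/3, 0, 2/5],
b = (10/3, -8/15, 22/15).
Solving gives a_0 = 1, a_1 = -4/5, a_2 = 2, so
  g(x) = 2*x^2 - 4*x/5 + 1.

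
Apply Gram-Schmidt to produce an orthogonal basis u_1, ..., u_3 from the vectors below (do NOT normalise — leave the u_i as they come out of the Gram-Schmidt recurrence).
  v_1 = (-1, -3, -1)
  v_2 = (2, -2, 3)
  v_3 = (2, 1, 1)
Orthogonal basis:
  u_1 = (-1, -3, -1)
  u_2 = (23/11, -19/11, 34/11)
  u_3 = (143/186, -13/186, -52/93)

Apply the Gram-Schmidt recurrence
  u_1 = v_1
  u_i = v_i − Σ_{j<i} ((v_i · u_j) / (u_j · u_j)) · u_j.

Step by step this gives:
  u_1 = (-1, -3, -1)
  u_2 = (23/11, -19/11, 34/11)
  u_3 = (143/186, -13/186, -52/93)

Orthogonality check:
  u_2 · u_1 = 0 (should be 0)
  u_3 · u_1 = 0 (should be 0)
  u_3 · u_2 = 0 (should be 0)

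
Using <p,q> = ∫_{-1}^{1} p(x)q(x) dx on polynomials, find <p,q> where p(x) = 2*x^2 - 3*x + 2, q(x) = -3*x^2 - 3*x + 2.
<p,q> = 154/15

Expand the product: p(x)·q(x) = -6*x^4 + 3*x^3 + 7*x^2 - 12*x + 4.
∫_{-1}^{1} of each monomial x^k gives [2/(k+1) if k even, 0 if k odd]. Integrating term-by-term (or equivalently evaluating the antiderivative F(x) = -6*x^5/5 + 3*x^4/4 + 7*x^3/3 - 6*x^2 + 4*x at the endpoints):
  F(1) − F(−1) = -7/60 − (-623/60) = 154/15.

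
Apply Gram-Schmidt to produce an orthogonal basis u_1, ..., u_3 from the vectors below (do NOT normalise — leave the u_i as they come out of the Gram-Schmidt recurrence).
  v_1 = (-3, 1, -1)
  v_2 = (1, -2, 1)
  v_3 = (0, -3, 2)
Orthogonal basis:
  u_1 = (-3, 1, -1)
  u_2 = (-7/11, -16/11, 5/11)
  u_3 = (-2/15, 4/15, 2/3)

Apply the Gram-Schmidt recurrence
  u_1 = v_1
  u_i = v_i − Σ_{j<i} ((v_i · u_j) / (u_j · u_j)) · u_j.

Step by step this gives:
  u_1 = (-3, 1, -1)
  u_2 = (-7/11, -16/11, 5/11)
  u_3 = (-2/15, 4/15, 2/3)

Orthogonality check:
  u_2 · u_1 = 0 (should be 0)
  u_3 · u_1 = 0 (should be 0)
  u_3 · u_2 = 0 (should be 0)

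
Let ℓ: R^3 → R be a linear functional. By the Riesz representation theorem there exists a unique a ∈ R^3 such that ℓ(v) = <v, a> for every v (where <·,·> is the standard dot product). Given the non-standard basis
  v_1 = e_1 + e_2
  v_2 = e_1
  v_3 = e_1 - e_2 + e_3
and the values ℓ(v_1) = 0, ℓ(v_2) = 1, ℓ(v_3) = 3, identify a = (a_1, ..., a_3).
a = (1, -1, 1)

Write a = (a_1, ..., a_3) in the standard basis. For each basis vector v_i, ℓ(v_i) = <v_i, a> is a linear equation in the a_j's. Collect the n equations into a matrix system V a = ℓ, where row i of V is v_i (expressed in the standard basis). Since V is invertible (lower-triangular with 1s on the diagonal, up to permutation), solve by back-substitution:
  V =
[[1, 1, 0],
 [1, 0, 0],
 [1, -1, 1]]
  V a = (0, 1, 3)
Solving gives a = (1, -1, 1).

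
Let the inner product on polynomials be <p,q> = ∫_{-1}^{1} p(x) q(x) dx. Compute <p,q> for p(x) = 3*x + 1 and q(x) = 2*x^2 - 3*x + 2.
<p,q> = -2/3

Expand the product: p(x)·q(x) = 6*x^3 - 7*x^2 + 3*x + 2.
∫_{-1}^{1} of each monomial x^k gives [2/(k+1) if k even, 0 if k odd]. Integrating term-by-term (or equivalently evaluating the antiderivative F(x) = 3*x^4/2 - 7*x^3/3 + 3*x^2/2 + 2*x at the endpoints):
  F(1) − F(−1) = 8/3 − (10/3) = -2/3.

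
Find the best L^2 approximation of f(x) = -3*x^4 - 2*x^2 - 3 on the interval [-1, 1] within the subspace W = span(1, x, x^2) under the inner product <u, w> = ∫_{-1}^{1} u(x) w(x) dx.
g(x) = -32*x^2/7 - 96/35

The best approximation g ∈ W is the orthogonal projection of f onto W. Writing g = a_0 + a_1 x + a_2 x^2, the coefficients solve the normal equations G · a = b where
  G_{ij} = <φ_i, φ_j> and b_i = <f, φ_i>, with φ_0 = 1, φ_1 = x, φ_2 = x^2.
G =
  [2, 0, 2/3]
  [0, 2/3, 0]
  [2/3, 0, 2/5],
b = (-128/15, 0, -128/35).
Solving gives a_0 = -96/35, a_1 = 0, a_2 = -32/7, so
  g(x) = -32*x^2/7 - 96/35.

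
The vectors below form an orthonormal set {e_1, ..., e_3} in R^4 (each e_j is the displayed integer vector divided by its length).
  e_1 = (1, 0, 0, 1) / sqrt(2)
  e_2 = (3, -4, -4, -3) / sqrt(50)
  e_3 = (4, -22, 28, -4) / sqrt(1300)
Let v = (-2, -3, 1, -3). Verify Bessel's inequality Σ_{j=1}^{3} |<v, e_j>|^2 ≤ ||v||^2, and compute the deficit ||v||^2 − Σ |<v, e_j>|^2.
Σ |<v, e_j>|^2 = 290/13; ||v||^2 = 23; deficit = 9/13

Write each e_j = u_j / sqrt(<u_j, u_j>) where u_j is the displayed integer vector. Then <v, e_j> = <v, u_j> / sqrt(<u_j, u_j>), so |<v, e_j>|^2 = <v, u_j>^2 / <u_j, u_j>.
Coefficients: <v, e_1> = -5/sqrt(2), <v, e_2> = 11/sqrt(50), <v, e_3> = 98/sqrt(1300).
Square and sum: Σ |<v, e_j>|^2 = 290/13.
Compute ||v||^2 = v·v = 23.
Deficit = 23 − 290/13 = 9/13 ≥ 0, confirming Bessel's inequality. (The deficit equals ||v − Σ <v,e_j> e_j||^2, the squared distance from v to span{e_j}.)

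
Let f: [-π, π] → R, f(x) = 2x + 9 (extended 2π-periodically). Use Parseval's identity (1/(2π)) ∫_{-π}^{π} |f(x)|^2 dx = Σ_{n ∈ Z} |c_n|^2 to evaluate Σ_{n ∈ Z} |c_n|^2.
Σ |c_n|^2 = 4π^2/3 + 81

Expand and integrate term by term over [-π, π]:
  ∫ (2x)^2 dx = 4·(2π^3/3); ∫ 2·2·(9)·x dx = 0 (odd integrand); ∫ 9^2 dx = 81·2π.
So (1/(2π)) ∫_{-π}^{π} (2x + 9)^2 dx = 4π^2/3 + 81 = 4π^2/3 + 81.
Parseval ⇒ Σ |c_n|^2 = 4π^2/3 + 81.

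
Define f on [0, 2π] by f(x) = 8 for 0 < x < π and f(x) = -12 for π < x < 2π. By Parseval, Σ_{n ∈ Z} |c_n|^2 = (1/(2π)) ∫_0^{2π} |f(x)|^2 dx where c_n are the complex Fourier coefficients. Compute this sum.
Σ |c_n|^2 = 104

Parseval equates the L^2 energy of f (normalised by 1/(2π)) with the ℓ^2 sum of its Fourier coefficients: (1/(2π)) ∫_0^{2π} |f|^2 = Σ |c_n|^2.
Compute the left side: (1/(2π)) [∫_0^π 8^2 dx + ∫_π^{2π} (-12)^2 dx] = (1/(2π)) · (64π + 144π) = (64 + 144)/2 = 104.
So Σ_{n ∈ Z} |c_n|^2 = 104.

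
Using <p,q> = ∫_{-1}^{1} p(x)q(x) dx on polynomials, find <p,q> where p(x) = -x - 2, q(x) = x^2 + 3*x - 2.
<p,q> = 14/3

Expand the product: p(x)·q(x) = -x^3 - 5*x^2 - 4*x + 4.
∫_{-1}^{1} of each monomial x^k gives [2/(k+1) if k even, 0 if k odd]. Integrating term-by-term (or equivalently evaluating the antiderivative F(x) = -x^4/4 - 5*x^3/3 - 2*x^2 + 4*x at the endpoints):
  F(1) − F(−1) = 1/12 − (-55/12) = 14/3.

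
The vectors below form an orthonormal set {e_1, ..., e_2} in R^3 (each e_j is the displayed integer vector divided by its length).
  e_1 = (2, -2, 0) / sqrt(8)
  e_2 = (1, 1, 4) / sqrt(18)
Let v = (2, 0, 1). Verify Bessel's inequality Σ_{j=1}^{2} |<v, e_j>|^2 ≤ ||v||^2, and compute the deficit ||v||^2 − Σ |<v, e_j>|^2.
Σ |<v, e_j>|^2 = 4; ||v||^2 = 5; deficit = 1

Write each e_j = u_j / sqrt(<u_j, u_j>) where u_j is the displayed integer vector. Then <v, e_j> = <v, u_j> / sqrt(<u_j, u_j>), so |<v, e_j>|^2 = <v, u_j>^2 / <u_j, u_j>.
Coefficients: <v, e_1> = 4/sqrt(8), <v, e_2> = 6/sqrt(18).
Square and sum: Σ |<v, e_j>|^2 = 4.
Compute ||v||^2 = v·v = 5.
Deficit = 5 − 4 = 1 ≥ 0, confirming Bessel's inequality. (The deficit equals ||v − Σ <v,e_j> e_j||^2, the squared distance from v to span{e_j}.)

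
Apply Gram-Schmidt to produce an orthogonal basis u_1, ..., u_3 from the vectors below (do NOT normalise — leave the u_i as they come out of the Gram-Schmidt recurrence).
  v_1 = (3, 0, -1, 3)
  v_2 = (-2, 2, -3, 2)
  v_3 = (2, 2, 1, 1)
Orthogonal basis:
  u_1 = (3, 0, -1, 3)
  u_2 = (-47/19, 2, -54/19, 29/19)
  u_3 = (181/390, 433/195, 72/65, -37/390)

Apply the Gram-Schmidt recurrence
  u_1 = v_1
  u_i = v_i − Σ_{j<i} ((v_i · u_j) / (u_j · u_j)) · u_j.

Step by step this gives:
  u_1 = (3, 0, -1, 3)
  u_2 = (-47/19, 2, -54/19, 29/19)
  u_3 = (181/390, 433/195, 72/65, -37/390)

Orthogonality check:
  u_2 · u_1 = 0 (should be 0)
  u_3 · u_1 = 0 (should be 0)
  u_3 · u_2 = 0 (should be 0)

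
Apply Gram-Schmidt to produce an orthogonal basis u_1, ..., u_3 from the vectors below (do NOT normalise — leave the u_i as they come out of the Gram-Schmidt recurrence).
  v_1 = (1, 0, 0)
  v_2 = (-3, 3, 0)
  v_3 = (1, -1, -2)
Orthogonal basis:
  u_1 = (1, 0, 0)
  u_2 = (0, 3, 0)
  u_3 = (0, 0, -2)

Apply the Gram-Schmidt recurrence
  u_1 = v_1
  u_i = v_i − Σ_{j<i} ((v_i · u_j) / (u_j · u_j)) · u_j.

Step by step this gives:
  u_1 = (1, 0, 0)
  u_2 = (0, 3, 0)
  u_3 = (0, 0, -2)

Orthogonality check:
  u_2 · u_1 = 0 (should be 0)
  u_3 · u_1 = 0 (should be 0)
  u_3 · u_2 = 0 (should be 0)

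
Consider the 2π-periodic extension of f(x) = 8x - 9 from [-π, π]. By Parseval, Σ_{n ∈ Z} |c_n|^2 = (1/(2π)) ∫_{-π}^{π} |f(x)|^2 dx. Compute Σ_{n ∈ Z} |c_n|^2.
Σ |c_n|^2 = 64π^2/3 + 81

Expand and integrate term by term over [-π, π]:
  ∫ (8x)^2 dx = 64·(2π^3/3); ∫ 2·8·(-9)·x dx = 0 (odd integrand); ∫ (-9)^2 dx = 81·2π.
So (1/(2π)) ∫_{-π}^{π} (8x - 9)^2 dx = 64π^2/3 + 81 = 64π^2/3 + 81.
Parseval ⇒ Σ |c_n|^2 = 64π^2/3 + 81.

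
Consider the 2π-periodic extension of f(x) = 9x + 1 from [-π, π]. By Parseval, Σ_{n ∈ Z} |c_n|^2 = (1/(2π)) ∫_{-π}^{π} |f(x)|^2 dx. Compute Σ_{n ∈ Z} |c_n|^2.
Σ |c_n|^2 = 27π^2 + 1

Expand and integrate term by term over [-π, π]:
  ∫ (9x)^2 dx = 81·(2π^3/3); ∫ 2·9·(1)·x dx = 0 (odd integrand); ∫ 1^2 dx = 1·2π.
So (1/(2π)) ∫_{-π}^{π} (9x + 1)^2 dx = 81π^2/3 + 1 = 27π^2 + 1.
Parseval ⇒ Σ |c_n|^2 = 27π^2 + 1.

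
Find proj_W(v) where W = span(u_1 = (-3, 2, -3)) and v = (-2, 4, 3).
proj_W(v) = (-15/22, 5/11, -15/22)

Set up U = [u_1 | ... | u_1] ∈ R^(3×1). The projector onto W = col(U) is P = U (U^T U)^(-1) U^T.
Compute U^T U =
  [22],
and U^T v = (5).
Solve U^T U · c = U^T v for the coefficients: c = (5/22). The projection is proj_W(v) = U c.
Check: (v - proj_W(v)) · u_1 = 0  (should be 0).
Result: proj_W(v) = (-15/22, 5/11, -15/22).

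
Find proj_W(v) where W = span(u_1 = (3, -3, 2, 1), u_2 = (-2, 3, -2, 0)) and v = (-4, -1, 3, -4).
proj_W(v) = (-17/5, -9/5, 6/5, -23/5)

Set up U = [u_1 | ... | u_2] ∈ R^(4×2). The projector onto W = col(U) is P = U (U^T U)^(-1) U^T.
Compute U^T U =
  [23, -19]
  [-19, 17],
and U^T v = (-7, -1).
Solve U^T U · c = U^T v for the coefficients: c = (-23/5, -26/5). The projection is proj_W(v) = U c.
Check: (v - proj_W(v)) · u_1 = 0  (should be 0).
Check: (v - proj_W(v)) · u_2 = 0  (should be 0).
Result: proj_W(v) = (-17/5, -9/5, 6/5, -23/5).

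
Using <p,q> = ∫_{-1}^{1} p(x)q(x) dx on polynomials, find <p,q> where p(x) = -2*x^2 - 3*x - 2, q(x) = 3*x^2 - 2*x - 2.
<p,q> = 124/15

Expand the product: p(x)·q(x) = -6*x^4 - 5*x^3 + 4*x^2 + 10*x + 4.
∫_{-1}^{1} of each monomial x^k gives [2/(k+1) if k even, 0 if k odd]. Integrating term-by-term (or equivalently evaluating the antiderivative F(x) = -6*x^5/5 - 5*x^4/4 + 4*x^3/3 + 5*x^2 + 4*x at the endpoints):
  F(1) − F(−1) = 473/60 − (-23/60) = 124/15.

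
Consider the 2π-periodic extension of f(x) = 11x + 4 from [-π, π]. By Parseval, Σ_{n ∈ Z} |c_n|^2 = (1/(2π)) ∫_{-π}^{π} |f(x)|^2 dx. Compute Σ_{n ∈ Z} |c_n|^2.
Σ |c_n|^2 = 121π^2/3 + 16

Expand and integrate term by term over [-π, π]:
  ∫ (11x)^2 dx = 121·(2π^3/3); ∫ 2·11·(4)·x dx = 0 (odd integrand); ∫ 4^2 dx = 16·2π.
So (1/(2π)) ∫_{-π}^{π} (11x + 4)^2 dx = 121π^2/3 + 16 = 121π^2/3 + 16.
Parseval ⇒ Σ |c_n|^2 = 121π^2/3 + 16.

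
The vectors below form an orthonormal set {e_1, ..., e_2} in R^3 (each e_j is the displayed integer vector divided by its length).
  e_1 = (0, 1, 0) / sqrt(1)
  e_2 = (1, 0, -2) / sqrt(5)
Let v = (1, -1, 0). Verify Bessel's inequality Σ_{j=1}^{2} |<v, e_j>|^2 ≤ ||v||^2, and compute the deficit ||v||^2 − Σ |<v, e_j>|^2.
Σ |<v, e_j>|^2 = 6/5; ||v||^2 = 2; deficit = 4/5

Write each e_j = u_j / sqrt(<u_j, u_j>) where u_j is the displayed integer vector. Then <v, e_j> = <v, u_j> / sqrt(<u_j, u_j>), so |<v, e_j>|^2 = <v, u_j>^2 / <u_j, u_j>.
Coefficients: <v, e_1> = -1/sqrt(1), <v, e_2> = 1/sqrt(5).
Square and sum: Σ |<v, e_j>|^2 = 6/5.
Compute ||v||^2 = v·v = 2.
Deficit = 2 − 6/5 = 4/5 ≥ 0, confirming Bessel's inequality. (The deficit equals ||v − Σ <v,e_j> e_j||^2, the squared distance from v to span{e_j}.)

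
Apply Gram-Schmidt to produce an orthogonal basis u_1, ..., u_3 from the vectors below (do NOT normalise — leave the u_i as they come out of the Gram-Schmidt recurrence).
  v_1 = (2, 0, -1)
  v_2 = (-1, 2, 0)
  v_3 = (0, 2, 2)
Orthogonal basis:
  u_1 = (2, 0, -1)
  u_2 = (-1/5, 2, -2/5)
  u_3 = (20/21, 10/21, 40/21)

Apply the Gram-Schmidt recurrence
  u_1 = v_1
  u_i = v_i − Σ_{j<i} ((v_i · u_j) / (u_j · u_j)) · u_j.

Step by step this gives:
  u_1 = (2, 0, -1)
  u_2 = (-1/5, 2, -2/5)
  u_3 = (20/21, 10/21, 40/21)

Orthogonality check:
  u_2 · u_1 = 0 (should be 0)
  u_3 · u_1 = 0 (should be 0)
  u_3 · u_2 = 0 (should be 0)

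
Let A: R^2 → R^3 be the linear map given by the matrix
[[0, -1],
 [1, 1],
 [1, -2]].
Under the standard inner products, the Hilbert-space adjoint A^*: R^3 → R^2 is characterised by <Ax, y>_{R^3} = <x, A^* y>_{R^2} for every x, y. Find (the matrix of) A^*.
A^* = A^T =
[[0, 1, 1],
 [-1, 1, -2]]

For real matrices with standard dot products, the defining identity <Ax, y> = <x, A^* y> gives (Ax)^T y = x^T (A^*) y, i.e. x^T A^T y = x^T (A^*) y. Since this holds for all x, y, we must have A^* = A^T. Therefore
A^* =
[[0, 1, 1],
 [-1, 1, -2]].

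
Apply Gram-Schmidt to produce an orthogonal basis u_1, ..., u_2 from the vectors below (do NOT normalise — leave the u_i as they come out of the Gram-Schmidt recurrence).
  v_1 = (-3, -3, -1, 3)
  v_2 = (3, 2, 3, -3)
Orthogonal basis:
  u_1 = (-3, -3, -1, 3)
  u_2 = (3/28, -25/28, 57/28, -3/28)

Apply the Gram-Schmidt recurrence
  u_1 = v_1
  u_i = v_i − Σ_{j<i} ((v_i · u_j) / (u_j · u_j)) · u_j.

Step by step this gives:
  u_1 = (-3, -3, -1, 3)
  u_2 = (3/28, -25/28, 57/28, -3/28)

Orthogonality check:
  u_2 · u_1 = 0 (should be 0)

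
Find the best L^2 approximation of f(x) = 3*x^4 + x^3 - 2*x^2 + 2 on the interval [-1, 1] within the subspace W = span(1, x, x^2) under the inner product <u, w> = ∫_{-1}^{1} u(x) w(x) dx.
g(x) = 4*x^2/7 + 3*x/5 + 61/35

The best approximation g ∈ W is the orthogonal projection of f onto W. Writing g = a_0 + a_1 x + a_2 x^2, the coefficients solve the normal equations G · a = b where
  G_{ij} = <φ_i, φ_j> and b_i = <f, φ_i>, with φ_0 = 1, φ_1 = x, φ_2 = x^2.
G =
  [2, 0, 2/3]
  [0, 2/3, 0]
  [2/3, 0, 2/5],
b = (58/15, 2/5, 146/105).
Solving gives a_0 = 61/35, a_1 = 3/5, a_2 = 4/7, so
  g(x) = 4*x^2/7 + 3*x/5 + 61/35.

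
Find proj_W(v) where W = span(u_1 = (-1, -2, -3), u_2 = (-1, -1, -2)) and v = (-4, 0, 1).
proj_W(v) = (-7/3, 5/3, -2/3)

Set up U = [u_1 | ... | u_2] ∈ R^(3×2). The projector onto W = col(U) is P = U (U^T U)^(-1) U^T.
Compute U^T U =
  [14, 9]
  [9, 6],
and U^T v = (1, 2).
Solve U^T U · c = U^T v for the coefficients: c = (-4, 19/3). The projection is proj_W(v) = U c.
Check: (v - proj_W(v)) · u_1 = 0  (should be 0).
Check: (v - proj_W(v)) · u_2 = 0  (should be 0).
Result: proj_W(v) = (-7/3, 5/3, -2/3).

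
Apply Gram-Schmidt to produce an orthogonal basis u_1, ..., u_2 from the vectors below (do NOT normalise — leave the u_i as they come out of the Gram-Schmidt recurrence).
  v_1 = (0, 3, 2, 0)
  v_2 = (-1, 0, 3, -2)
Orthogonal basis:
  u_1 = (0, 3, 2, 0)
  u_2 = (-1, -18/13, 27/13, -2)

Apply the Gram-Schmidt recurrence
  u_1 = v_1
  u_i = v_i − Σ_{j<i} ((v_i · u_j) / (u_j · u_j)) · u_j.

Step by step this gives:
  u_1 = (0, 3, 2, 0)
  u_2 = (-1, -18/13, 27/13, -2)

Orthogonality check:
  u_2 · u_1 = 0 (should be 0)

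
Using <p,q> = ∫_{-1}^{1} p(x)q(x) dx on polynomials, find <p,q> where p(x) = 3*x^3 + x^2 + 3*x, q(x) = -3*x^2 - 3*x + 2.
<p,q> = -142/15

Expand the product: p(x)·q(x) = -9*x^5 - 12*x^4 - 6*x^3 - 7*x^2 + 6*x.
∫_{-1}^{1} of each monomial x^k gives [2/(k+1) if k even, 0 if k odd]. Integrating term-by-term (or equivalently evaluating the antiderivative F(x) = -3*x^6/2 - 12*x^5/5 - 3*x^4/2 - 7*x^3/3 + 3*x^2 at the endpoints):
  F(1) − F(−1) = -71/15 − (71/15) = -142/15.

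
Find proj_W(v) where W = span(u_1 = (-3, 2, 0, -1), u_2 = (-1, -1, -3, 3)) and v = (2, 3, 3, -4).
proj_W(v) = (68/69, 103/69, 89/23, -274/69)

Set up U = [u_1 | ... | u_2] ∈ R^(4×2). The projector onto W = col(U) is P = U (U^T U)^(-1) U^T.
Compute U^T U =
  [14, -2]
  [-2, 20],
and U^T v = (4, -26).
Solve U^T U · c = U^T v for the coefficients: c = (7/69, -89/69). The projection is proj_W(v) = U c.
Check: (v - proj_W(v)) · u_1 = 0  (should be 0).
Check: (v - proj_W(v)) · u_2 = 0  (should be 0).
Result: proj_W(v) = (68/69, 103/69, 89/23, -274/69).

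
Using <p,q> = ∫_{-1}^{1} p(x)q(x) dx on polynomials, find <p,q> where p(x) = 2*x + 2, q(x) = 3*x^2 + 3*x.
<p,q> = 8

Expand the product: p(x)·q(x) = 6*x^3 + 12*x^2 + 6*x.
∫_{-1}^{1} of each monomial x^k gives [2/(k+1) if k even, 0 if k odd]. Integrating term-by-term (or equivalently evaluating the antiderivative F(x) = 3*x^4/2 + 4*x^3 + 3*x^2 at the endpoints):
  F(1) − F(−1) = 17/2 − (1/2) = 8.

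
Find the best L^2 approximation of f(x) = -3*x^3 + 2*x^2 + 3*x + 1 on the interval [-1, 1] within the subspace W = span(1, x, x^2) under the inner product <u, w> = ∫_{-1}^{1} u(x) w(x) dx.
g(x) = 2*x^2 + 6*x/5 + 1

The best approximation g ∈ W is the orthogonal projection of f onto W. Writing g = a_0 + a_1 x + a_2 x^2, the coefficients solve the normal equations G · a = b where
  G_{ij} = <φ_i, φ_j> and b_i = <f, φ_i>, with φ_0 = 1, φ_1 = x, φ_2 = x^2.
G =
  [2, 0, 2/3]
  [0, 2/3, 0]
  [2/3, 0, 2/5],
b = (10/3, 4/5, 22/15).
Solving gives a_0 = 1, a_1 = 6/5, a_2 = 2, so
  g(x) = 2*x^2 + 6*x/5 + 1.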